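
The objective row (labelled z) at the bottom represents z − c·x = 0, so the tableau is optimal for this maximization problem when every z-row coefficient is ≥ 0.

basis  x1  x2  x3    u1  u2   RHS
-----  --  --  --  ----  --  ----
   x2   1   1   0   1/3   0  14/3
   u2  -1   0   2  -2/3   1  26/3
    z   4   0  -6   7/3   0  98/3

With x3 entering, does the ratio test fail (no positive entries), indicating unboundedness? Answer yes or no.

Column x3 has positive entries in row(s) 2, so the ratio test bounds it — not unbounded.

no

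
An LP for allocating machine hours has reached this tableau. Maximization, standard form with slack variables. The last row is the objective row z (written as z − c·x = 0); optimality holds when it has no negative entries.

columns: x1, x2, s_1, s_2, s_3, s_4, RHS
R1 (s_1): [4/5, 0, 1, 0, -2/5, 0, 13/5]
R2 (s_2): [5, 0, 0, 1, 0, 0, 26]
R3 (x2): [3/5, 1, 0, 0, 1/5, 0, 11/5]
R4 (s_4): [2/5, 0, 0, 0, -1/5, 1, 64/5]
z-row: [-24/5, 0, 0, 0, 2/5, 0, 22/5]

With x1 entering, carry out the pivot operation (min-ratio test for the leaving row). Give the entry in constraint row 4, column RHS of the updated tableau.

23/2

Ratio test on column x1 — row 1: (13/5)/(4/5) = 13/4; row 2: 26/5 = 26/5; row 3: (11/5)/(3/5) = 11/3; row 4: (64/5)/(2/5) = 32. Minimum is 13/4 at row 1 (s_1 leaves); pivot element 4/5.
Divide row 1 by 4/5; eliminate column x1 from the other rows.
Row 4 update in column RHS: 64/5 − (2/5)·(13/4) = 23/2.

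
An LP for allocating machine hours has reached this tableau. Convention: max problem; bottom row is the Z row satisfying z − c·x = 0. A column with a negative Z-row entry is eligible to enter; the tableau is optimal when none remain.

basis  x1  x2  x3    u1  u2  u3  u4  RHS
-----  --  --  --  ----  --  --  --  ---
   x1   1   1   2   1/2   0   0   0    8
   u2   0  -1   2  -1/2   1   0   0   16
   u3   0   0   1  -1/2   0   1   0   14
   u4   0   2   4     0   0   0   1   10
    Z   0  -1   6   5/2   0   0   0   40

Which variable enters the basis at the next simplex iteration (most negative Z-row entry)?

x2

Negative Z-row entries: x2: -1.
The most negative is -1 in column x2, so x2 enters.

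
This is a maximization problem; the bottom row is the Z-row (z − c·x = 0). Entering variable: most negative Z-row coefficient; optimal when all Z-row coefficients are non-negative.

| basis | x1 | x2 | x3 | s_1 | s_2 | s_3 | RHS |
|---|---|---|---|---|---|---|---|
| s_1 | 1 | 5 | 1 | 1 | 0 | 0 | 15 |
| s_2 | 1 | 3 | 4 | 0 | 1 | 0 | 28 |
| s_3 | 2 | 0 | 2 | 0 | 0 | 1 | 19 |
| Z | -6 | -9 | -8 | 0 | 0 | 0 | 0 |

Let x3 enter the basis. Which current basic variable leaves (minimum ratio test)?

s_2

Column x3 entries and ratios — s_1: 15/1 = 15; s_2: 28/4 = 7; s_3: 19/2 = 19/2.
Smallest ratio is 7 in the row of s_2, so s_2 leaves.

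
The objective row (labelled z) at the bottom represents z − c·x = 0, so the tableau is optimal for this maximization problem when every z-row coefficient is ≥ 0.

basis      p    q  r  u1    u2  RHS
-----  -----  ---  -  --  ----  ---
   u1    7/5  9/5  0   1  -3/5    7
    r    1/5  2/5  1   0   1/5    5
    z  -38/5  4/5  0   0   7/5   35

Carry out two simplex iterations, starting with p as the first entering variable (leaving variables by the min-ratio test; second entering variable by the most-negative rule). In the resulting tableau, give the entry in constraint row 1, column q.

3/2

Ratio test on column p — row 1: 7/(7/5) = 5; row 2: 5/(1/5) = 25. Minimum is 5 at row 1 (u1 leaves); pivot element 7/5.
Divide row 1 by 7/5; eliminate column p from the other rows.
Second iteration: most negative z-row entry is -13/7 in column u2, so u2 enters.
Ratio test on column u2 — row 1: entry -3/7 ≤ 0; row 2: 4/(2/7) = 14. Minimum is 14 at row 2 (r leaves); pivot element 2/7.
Divide row 2 by 2/7; eliminate column u2 from the other rows.
After both pivots, the entry at constraint row 1, column q is 3/2.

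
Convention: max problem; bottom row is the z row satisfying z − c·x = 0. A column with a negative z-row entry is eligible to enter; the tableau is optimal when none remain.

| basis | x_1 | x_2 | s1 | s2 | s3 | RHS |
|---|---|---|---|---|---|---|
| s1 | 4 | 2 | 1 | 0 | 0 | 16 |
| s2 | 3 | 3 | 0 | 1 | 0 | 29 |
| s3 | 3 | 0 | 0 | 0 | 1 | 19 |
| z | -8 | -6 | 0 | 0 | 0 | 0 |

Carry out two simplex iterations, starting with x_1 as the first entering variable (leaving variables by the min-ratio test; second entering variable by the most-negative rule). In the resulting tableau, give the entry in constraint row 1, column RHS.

Ratio test on column x_1 — row 1: 16/4 = 4; row 2: 29/3 = 29/3; row 3: 19/3 = 19/3. Minimum is 4 at row 1 (s1 leaves); pivot element 4.
Divide row 1 by 4; eliminate column x_1 from the other rows.
Second iteration: most negative z-row entry is -2 in column x_2, so x_2 enters.
Ratio test on column x_2 — row 1: 4/(1/2) = 8; row 2: 17/(3/2) = 34/3; row 3: entry -3/2 ≤ 0. Minimum is 8 at row 1 (x_1 leaves); pivot element 1/2.
Divide row 1 by 1/2; eliminate column x_2 from the other rows.
After both pivots, the entry at constraint row 1, column RHS is 8.

8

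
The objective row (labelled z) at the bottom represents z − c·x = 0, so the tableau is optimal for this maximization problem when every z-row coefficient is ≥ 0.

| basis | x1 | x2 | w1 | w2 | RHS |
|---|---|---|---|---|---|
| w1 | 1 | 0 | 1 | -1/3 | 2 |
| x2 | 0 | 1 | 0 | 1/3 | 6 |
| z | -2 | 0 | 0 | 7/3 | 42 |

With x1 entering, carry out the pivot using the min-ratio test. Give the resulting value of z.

Ratio test on column x1 — row 1: 2/1 = 2; row 2: entry 0 ≤ 0. Minimum is 2 at row 1 (w1 leaves); pivot element 1.
Pivot on row 1; the z-row RHS becomes 42 − (-2)·2 = 46.

46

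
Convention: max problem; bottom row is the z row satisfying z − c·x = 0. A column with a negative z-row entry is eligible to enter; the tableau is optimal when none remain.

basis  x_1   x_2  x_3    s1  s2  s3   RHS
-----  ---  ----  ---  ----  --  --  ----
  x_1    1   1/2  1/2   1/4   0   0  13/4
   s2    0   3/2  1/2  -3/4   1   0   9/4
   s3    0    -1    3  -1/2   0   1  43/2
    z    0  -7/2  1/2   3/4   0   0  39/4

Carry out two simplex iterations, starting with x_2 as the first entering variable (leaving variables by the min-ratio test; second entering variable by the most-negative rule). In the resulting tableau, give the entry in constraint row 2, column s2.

Ratio test on column x_2 — row 1: (13/4)/(1/2) = 13/2; row 2: (9/4)/(3/2) = 3/2; row 3: entry -1 ≤ 0. Minimum is 3/2 at row 2 (s2 leaves); pivot element 3/2.
Divide row 2 by 3/2; eliminate column x_2 from the other rows.
Second iteration: most negative z-row entry is -1 in column s1, so s1 enters.
Ratio test on column s1 — row 1: (5/2)/(1/2) = 5; row 2: entry -1/2 ≤ 0; row 3: entry -1 ≤ 0. Minimum is 5 at row 1 (x_1 leaves); pivot element 1/2.
Divide row 1 by 1/2; eliminate column s1 from the other rows.
After both pivots, the entry at constraint row 2, column s2 is 1/3.

1/3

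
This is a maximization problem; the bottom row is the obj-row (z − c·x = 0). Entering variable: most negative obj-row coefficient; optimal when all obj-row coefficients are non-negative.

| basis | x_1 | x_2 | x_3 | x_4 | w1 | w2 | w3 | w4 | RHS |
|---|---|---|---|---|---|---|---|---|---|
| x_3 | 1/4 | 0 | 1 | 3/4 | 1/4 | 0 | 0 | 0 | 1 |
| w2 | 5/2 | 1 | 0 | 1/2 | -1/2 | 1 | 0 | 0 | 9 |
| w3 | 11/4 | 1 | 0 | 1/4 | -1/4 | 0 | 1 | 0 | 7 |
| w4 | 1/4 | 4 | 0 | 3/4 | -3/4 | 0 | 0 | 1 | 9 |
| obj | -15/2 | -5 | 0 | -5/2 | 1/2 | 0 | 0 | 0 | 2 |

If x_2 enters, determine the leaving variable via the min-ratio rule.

Column x_2 entries and ratios — x_3: 0 ≤ 0, skip; w2: 9/1 = 9; w3: 7/1 = 7; w4: 9/4 = 9/4.
Smallest ratio is 9/4 in the row of w4, so w4 leaves.

w4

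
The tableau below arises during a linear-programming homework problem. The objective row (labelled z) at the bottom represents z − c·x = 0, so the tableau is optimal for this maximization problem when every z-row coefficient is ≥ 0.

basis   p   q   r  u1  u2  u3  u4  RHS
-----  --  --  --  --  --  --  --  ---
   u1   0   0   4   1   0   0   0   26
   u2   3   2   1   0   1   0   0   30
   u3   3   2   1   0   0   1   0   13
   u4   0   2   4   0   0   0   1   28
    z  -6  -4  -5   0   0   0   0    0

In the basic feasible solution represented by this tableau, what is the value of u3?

u3 is basic (row 3); its value is the RHS of that row, 13.

13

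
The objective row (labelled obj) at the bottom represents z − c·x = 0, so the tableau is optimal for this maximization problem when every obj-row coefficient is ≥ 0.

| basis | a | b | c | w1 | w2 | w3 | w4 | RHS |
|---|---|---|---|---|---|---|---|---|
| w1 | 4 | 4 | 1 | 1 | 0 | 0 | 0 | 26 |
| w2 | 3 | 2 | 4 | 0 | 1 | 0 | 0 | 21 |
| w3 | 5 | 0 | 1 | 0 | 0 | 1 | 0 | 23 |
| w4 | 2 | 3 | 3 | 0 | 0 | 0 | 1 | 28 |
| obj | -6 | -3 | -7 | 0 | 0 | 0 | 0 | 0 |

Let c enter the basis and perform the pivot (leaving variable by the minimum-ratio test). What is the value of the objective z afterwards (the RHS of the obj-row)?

Ratio test on column c — row 1: 26/1 = 26; row 2: 21/4 = 21/4; row 3: 23/1 = 23; row 4: 28/3 = 28/3. Minimum is 21/4 at row 2 (w2 leaves); pivot element 4.
Pivot on row 2; the obj-row RHS becomes 0 − (-7)·(21/4) = 147/4.

147/4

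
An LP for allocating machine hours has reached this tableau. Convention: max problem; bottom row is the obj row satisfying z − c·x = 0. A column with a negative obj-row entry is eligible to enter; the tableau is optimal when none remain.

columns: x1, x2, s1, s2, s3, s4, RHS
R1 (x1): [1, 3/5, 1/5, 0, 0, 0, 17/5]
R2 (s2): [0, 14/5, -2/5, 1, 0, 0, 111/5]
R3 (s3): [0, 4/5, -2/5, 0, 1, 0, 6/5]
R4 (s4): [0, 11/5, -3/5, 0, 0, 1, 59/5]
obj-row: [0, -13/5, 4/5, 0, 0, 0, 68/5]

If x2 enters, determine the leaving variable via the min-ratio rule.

Column x2 entries and ratios — x1: (17/5)/(3/5) = 17/3; s2: (111/5)/(14/5) = 111/14; s3: (6/5)/(4/5) = 3/2; s4: (59/5)/(11/5) = 59/11.
Smallest ratio is 3/2 in the row of s3, so s3 leaves.

s3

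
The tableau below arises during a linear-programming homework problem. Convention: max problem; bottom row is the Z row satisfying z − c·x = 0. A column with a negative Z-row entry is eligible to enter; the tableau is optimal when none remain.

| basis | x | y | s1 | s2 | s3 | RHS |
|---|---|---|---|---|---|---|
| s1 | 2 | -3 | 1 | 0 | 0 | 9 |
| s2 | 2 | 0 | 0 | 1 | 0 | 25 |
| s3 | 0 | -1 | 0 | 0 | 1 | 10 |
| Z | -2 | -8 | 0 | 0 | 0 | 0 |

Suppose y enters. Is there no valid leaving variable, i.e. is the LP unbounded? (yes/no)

Every constraint-row entry in column y is ≤ 0, so increasing y is unbounded.

yes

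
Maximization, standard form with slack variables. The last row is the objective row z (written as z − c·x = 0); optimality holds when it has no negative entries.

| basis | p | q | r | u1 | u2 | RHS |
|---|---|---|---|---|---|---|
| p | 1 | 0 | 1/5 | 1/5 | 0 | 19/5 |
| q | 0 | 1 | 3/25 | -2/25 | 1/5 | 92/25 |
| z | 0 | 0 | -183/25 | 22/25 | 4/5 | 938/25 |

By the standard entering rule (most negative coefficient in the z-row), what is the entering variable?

r

Negative z-row entries: r: -183/25.
The most negative is -183/25 in column r, so r enters.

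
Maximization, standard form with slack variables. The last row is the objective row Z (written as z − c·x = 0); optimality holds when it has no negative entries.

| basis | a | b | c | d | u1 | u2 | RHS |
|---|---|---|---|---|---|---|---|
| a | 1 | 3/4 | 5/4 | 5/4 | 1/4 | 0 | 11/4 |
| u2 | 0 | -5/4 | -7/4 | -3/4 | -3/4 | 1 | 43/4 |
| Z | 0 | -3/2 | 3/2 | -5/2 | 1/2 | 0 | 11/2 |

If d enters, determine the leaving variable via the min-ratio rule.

a

Column d entries and ratios — a: (11/4)/(5/4) = 11/5; u2: -3/4 ≤ 0, skip.
Smallest ratio is 11/5 in the row of a, so a leaves.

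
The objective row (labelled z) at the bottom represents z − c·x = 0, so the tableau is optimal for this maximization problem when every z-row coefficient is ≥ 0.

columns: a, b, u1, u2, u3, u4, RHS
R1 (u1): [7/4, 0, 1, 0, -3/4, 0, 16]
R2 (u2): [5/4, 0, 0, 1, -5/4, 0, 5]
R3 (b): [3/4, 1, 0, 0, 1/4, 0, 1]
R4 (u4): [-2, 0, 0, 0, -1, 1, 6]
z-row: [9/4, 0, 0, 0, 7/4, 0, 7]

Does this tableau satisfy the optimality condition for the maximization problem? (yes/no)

yes

Every z-row coefficient is ≥ 0, so the tableau is optimal.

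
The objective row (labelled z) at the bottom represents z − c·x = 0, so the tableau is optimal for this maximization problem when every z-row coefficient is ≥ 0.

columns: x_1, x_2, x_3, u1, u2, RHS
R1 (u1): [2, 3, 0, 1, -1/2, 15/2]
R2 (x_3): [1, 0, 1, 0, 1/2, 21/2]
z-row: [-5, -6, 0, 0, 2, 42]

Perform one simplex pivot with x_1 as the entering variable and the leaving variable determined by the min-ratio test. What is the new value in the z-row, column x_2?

Ratio test on column x_1 — row 1: (15/2)/2 = 15/4; row 2: (21/2)/1 = 21/2. Minimum is 15/4 at row 1 (u1 leaves); pivot element 2.
Divide row 1 by 2; eliminate column x_1 from the other rows.
z-row update in column x_2: -6 − (-5)·(3/2) = 3/2.

3/2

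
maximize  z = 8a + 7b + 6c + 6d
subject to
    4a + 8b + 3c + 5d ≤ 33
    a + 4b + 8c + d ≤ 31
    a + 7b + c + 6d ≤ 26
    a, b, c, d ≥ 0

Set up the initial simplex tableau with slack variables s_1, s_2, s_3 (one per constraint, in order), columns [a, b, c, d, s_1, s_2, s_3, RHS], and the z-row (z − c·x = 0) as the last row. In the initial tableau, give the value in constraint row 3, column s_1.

0

Slack s_1 belongs to constraint 1; its column is the unit vector e_1, so the entry in row 3 is 0.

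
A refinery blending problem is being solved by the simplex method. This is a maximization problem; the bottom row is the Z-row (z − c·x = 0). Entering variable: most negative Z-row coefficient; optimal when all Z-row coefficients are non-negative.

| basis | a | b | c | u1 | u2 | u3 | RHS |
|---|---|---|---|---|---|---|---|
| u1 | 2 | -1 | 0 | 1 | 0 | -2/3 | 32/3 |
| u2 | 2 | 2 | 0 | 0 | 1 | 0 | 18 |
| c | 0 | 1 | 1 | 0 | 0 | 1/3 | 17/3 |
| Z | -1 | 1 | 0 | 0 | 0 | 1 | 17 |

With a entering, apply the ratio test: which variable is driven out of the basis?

u1

Column a entries and ratios — u1: (32/3)/2 = 16/3; u2: 18/2 = 9; c: 0 ≤ 0, skip.
Smallest ratio is 16/3 in the row of u1, so u1 leaves.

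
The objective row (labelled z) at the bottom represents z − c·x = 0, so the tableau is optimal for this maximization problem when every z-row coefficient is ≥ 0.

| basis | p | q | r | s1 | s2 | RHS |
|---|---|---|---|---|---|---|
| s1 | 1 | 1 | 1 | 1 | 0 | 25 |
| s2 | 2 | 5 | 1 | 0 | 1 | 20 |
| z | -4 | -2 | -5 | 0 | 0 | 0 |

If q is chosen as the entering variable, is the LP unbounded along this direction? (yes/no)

Column q has positive entries in row(s) 1, 2, so the ratio test bounds it — not unbounded.

no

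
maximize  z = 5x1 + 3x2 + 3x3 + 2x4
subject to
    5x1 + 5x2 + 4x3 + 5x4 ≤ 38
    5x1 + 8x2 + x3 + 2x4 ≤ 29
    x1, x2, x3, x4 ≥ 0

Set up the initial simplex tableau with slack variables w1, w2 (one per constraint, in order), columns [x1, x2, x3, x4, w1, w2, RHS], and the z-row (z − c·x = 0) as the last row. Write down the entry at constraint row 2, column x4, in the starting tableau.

Constraint 2 has coefficient 2 on x4.

2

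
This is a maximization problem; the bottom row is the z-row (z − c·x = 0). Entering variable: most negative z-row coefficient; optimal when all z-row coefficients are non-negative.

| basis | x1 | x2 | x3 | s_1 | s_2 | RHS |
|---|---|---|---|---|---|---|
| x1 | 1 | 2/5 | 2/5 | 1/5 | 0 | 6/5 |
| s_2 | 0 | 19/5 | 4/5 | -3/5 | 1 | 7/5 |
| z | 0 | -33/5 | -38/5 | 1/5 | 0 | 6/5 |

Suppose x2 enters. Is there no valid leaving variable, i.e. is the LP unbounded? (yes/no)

no

Column x2 has positive entries in row(s) 1, 2, so the ratio test bounds it — not unbounded.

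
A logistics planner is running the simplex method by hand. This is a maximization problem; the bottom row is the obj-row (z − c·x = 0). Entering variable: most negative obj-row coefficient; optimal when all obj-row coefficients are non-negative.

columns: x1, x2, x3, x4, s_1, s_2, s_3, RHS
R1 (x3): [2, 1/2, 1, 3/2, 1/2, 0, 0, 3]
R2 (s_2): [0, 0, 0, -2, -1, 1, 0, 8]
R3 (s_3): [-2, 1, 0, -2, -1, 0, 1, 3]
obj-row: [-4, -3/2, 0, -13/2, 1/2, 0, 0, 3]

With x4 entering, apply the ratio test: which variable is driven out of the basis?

Column x4 entries and ratios — x3: 3/(3/2) = 2; s_2: -2 ≤ 0, skip; s_3: -2 ≤ 0, skip.
Smallest ratio is 2 in the row of x3, so x3 leaves.

x3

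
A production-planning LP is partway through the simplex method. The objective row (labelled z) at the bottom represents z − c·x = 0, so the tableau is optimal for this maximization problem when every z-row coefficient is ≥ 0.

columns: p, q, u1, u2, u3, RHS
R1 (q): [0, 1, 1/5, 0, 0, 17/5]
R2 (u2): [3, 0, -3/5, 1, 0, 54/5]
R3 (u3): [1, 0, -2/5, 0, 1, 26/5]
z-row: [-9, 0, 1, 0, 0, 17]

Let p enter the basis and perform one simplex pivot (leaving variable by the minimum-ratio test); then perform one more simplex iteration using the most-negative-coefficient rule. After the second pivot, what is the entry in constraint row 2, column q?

1

Ratio test on column p — row 1: entry 0 ≤ 0; row 2: (54/5)/3 = 18/5; row 3: (26/5)/1 = 26/5. Minimum is 18/5 at row 2 (u2 leaves); pivot element 3.
Divide row 2 by 3; eliminate column p from the other rows.
Second iteration: most negative z-row entry is -4/5 in column u1, so u1 enters.
Ratio test on column u1 — row 1: (17/5)/(1/5) = 17; row 2: entry -1/5 ≤ 0; row 3: entry -1/5 ≤ 0. Minimum is 17 at row 1 (q leaves); pivot element 1/5.
Divide row 1 by 1/5; eliminate column u1 from the other rows.
After both pivots, the entry at constraint row 2, column q is 1.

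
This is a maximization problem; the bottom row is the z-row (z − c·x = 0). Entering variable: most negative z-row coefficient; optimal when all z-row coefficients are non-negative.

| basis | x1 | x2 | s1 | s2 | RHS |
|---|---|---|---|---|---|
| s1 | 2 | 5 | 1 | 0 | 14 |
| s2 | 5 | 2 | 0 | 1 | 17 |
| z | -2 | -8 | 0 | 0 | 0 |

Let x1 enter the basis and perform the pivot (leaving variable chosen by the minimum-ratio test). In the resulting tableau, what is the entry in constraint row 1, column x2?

Ratio test on column x1 — row 1: 14/2 = 7; row 2: 17/5 = 17/5. Minimum is 17/5 at row 2 (s2 leaves); pivot element 5.
Divide row 2 by 5; eliminate column x1 from the other rows.
Row 1 update in column x2: 5 − 2·(2/5) = 21/5.

21/5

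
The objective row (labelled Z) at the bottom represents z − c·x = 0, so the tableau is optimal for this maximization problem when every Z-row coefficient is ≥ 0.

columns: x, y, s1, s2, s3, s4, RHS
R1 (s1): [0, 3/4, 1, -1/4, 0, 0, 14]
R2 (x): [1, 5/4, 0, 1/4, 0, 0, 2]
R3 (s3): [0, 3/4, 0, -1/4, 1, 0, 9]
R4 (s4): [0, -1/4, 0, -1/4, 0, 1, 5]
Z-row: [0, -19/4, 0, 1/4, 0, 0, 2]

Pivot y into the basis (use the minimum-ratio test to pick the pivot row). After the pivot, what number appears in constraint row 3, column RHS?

Ratio test on column y — row 1: 14/(3/4) = 56/3; row 2: 2/(5/4) = 8/5; row 3: 9/(3/4) = 12; row 4: entry -1/4 ≤ 0. Minimum is 8/5 at row 2 (x leaves); pivot element 5/4.
Divide row 2 by 5/4; eliminate column y from the other rows.
Row 3 update in column RHS: 9 − (3/4)·(8/5) = 39/5.

39/5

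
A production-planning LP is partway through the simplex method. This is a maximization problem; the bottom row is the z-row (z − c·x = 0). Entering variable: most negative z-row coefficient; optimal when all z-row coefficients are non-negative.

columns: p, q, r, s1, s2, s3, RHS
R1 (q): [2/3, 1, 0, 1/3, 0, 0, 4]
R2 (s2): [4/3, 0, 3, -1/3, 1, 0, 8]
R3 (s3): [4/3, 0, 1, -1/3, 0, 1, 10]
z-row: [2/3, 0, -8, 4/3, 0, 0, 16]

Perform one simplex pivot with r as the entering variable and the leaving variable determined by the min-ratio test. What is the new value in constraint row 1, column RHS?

Ratio test on column r — row 1: entry 0 ≤ 0; row 2: 8/3 = 8/3; row 3: 10/1 = 10. Minimum is 8/3 at row 2 (s2 leaves); pivot element 3.
Divide row 2 by 3; eliminate column r from the other rows.
Row 1 update in column RHS: 4 − 0·(8/3) = 4.

4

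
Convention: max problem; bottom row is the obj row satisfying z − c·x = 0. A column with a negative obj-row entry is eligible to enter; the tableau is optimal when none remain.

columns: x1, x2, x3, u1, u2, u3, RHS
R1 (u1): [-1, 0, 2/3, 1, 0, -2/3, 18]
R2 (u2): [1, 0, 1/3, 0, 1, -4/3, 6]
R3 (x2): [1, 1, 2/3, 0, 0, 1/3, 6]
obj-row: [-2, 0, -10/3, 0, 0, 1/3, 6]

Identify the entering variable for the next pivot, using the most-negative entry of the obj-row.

x3

Negative obj-row entries: x1: -2, x3: -10/3.
The most negative is -10/3 in column x3, so x3 enters.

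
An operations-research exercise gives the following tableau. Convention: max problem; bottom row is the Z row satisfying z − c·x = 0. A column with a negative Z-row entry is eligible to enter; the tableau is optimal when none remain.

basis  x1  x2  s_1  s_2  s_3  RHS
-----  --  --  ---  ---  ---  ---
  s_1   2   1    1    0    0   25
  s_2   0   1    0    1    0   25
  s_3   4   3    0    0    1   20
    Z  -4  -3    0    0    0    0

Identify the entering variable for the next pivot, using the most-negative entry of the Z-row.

x1

Negative Z-row entries: x1: -4, x2: -3.
The most negative is -4 in column x1, so x1 enters.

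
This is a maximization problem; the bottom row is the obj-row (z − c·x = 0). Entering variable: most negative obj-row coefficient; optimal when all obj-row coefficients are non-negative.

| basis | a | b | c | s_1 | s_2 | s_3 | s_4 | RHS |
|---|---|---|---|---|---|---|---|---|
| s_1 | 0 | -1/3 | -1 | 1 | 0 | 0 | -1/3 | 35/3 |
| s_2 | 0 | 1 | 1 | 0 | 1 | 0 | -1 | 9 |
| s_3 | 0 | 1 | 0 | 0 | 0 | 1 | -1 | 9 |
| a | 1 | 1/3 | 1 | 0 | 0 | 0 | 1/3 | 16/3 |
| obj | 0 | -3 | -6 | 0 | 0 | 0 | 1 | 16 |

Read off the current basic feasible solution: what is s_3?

s_3 is basic (row 3); its value is the RHS of that row, 9.

9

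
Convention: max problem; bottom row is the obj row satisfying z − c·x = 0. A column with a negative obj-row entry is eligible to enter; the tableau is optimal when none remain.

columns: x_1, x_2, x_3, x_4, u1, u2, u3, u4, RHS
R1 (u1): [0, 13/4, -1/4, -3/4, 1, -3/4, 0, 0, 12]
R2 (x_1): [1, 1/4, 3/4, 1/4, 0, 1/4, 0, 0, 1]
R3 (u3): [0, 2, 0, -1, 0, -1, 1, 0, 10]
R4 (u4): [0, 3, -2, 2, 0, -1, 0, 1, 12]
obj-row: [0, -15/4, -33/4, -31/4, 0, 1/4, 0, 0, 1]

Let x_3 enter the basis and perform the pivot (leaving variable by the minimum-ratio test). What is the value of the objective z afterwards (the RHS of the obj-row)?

Ratio test on column x_3 — row 1: entry -1/4 ≤ 0; row 2: 1/(3/4) = 4/3; row 3: entry 0 ≤ 0; row 4: entry -2 ≤ 0. Minimum is 4/3 at row 2 (x_1 leaves); pivot element 3/4.
Pivot on row 2; the obj-row RHS becomes 1 − (-33/4)·(4/3) = 12.

12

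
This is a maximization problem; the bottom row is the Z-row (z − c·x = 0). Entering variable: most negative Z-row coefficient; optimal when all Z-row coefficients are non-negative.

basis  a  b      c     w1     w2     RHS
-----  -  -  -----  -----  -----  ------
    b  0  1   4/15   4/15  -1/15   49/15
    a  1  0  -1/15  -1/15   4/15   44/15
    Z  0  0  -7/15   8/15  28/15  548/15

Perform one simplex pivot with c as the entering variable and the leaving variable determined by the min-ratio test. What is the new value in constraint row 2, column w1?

0

Ratio test on column c — row 1: (49/15)/(4/15) = 49/4; row 2: entry -1/15 ≤ 0. Minimum is 49/4 at row 1 (b leaves); pivot element 4/15.
Divide row 1 by 4/15; eliminate column c from the other rows.
Row 2 update in column w1: -1/15 − (-1/15)·1 = 0.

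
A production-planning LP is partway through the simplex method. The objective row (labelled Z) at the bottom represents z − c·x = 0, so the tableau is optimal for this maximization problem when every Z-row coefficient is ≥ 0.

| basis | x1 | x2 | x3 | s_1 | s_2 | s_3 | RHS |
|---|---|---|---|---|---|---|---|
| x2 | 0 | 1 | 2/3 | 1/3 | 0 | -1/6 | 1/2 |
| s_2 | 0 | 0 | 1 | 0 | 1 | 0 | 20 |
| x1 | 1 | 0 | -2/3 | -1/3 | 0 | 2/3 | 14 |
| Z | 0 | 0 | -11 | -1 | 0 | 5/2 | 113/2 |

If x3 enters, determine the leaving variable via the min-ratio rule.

x2

Column x3 entries and ratios — x2: (1/2)/(2/3) = 3/4; s_2: 20/1 = 20; x1: -2/3 ≤ 0, skip.
Smallest ratio is 3/4 in the row of x2, so x2 leaves.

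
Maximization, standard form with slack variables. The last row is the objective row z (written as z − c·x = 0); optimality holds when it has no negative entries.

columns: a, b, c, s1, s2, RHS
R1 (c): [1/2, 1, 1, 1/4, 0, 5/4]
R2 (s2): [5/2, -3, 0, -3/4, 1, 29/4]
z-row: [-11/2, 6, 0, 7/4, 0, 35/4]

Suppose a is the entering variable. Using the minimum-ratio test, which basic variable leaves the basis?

c

Column a entries and ratios — c: (5/4)/(1/2) = 5/2; s2: (29/4)/(5/2) = 29/10.
Smallest ratio is 5/2 in the row of c, so c leaves.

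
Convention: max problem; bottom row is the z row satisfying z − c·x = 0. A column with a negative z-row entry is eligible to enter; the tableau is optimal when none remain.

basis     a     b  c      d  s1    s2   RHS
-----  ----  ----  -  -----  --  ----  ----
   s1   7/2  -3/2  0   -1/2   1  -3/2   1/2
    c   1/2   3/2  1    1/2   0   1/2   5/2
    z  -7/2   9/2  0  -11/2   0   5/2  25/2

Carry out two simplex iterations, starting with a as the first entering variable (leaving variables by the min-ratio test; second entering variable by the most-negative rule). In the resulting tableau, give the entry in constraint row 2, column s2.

5/4

Ratio test on column a — row 1: (1/2)/(7/2) = 1/7; row 2: (5/2)/(1/2) = 5. Minimum is 1/7 at row 1 (s1 leaves); pivot element 7/2.
Divide row 1 by 7/2; eliminate column a from the other rows.
Second iteration: most negative z-row entry is -6 in column d, so d enters.
Ratio test on column d — row 1: entry -1/7 ≤ 0; row 2: (17/7)/(4/7) = 17/4. Minimum is 17/4 at row 2 (c leaves); pivot element 4/7.
Divide row 2 by 4/7; eliminate column d from the other rows.
After both pivots, the entry at constraint row 2, column s2 is 5/4.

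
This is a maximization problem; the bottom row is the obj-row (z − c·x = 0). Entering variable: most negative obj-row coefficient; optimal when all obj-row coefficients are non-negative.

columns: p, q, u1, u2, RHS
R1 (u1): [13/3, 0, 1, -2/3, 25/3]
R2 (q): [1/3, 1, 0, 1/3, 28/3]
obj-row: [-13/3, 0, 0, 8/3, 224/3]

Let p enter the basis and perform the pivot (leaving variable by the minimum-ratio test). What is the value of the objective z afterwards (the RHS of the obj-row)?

Ratio test on column p — row 1: (25/3)/(13/3) = 25/13; row 2: (28/3)/(1/3) = 28. Minimum is 25/13 at row 1 (u1 leaves); pivot element 13/3.
Pivot on row 1; the obj-row RHS becomes 224/3 − (-13/3)·(25/13) = 83.

83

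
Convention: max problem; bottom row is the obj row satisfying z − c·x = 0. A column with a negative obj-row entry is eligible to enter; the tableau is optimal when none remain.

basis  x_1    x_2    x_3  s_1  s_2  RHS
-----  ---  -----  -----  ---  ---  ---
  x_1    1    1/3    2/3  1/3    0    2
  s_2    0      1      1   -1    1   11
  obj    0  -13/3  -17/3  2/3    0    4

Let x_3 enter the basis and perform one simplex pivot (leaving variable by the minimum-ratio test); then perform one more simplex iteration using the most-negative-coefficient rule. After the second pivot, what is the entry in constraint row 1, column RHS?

6

Ratio test on column x_3 — row 1: 2/(2/3) = 3; row 2: 11/1 = 11. Minimum is 3 at row 1 (x_1 leaves); pivot element 2/3.
Divide row 1 by 2/3; eliminate column x_3 from the other rows.
Second iteration: most negative obj-row entry is -3/2 in column x_2, so x_2 enters.
Ratio test on column x_2 — row 1: 3/(1/2) = 6; row 2: 8/(1/2) = 16. Minimum is 6 at row 1 (x_3 leaves); pivot element 1/2.
Divide row 1 by 1/2; eliminate column x_2 from the other rows.
After both pivots, the entry at constraint row 1, column RHS is 6.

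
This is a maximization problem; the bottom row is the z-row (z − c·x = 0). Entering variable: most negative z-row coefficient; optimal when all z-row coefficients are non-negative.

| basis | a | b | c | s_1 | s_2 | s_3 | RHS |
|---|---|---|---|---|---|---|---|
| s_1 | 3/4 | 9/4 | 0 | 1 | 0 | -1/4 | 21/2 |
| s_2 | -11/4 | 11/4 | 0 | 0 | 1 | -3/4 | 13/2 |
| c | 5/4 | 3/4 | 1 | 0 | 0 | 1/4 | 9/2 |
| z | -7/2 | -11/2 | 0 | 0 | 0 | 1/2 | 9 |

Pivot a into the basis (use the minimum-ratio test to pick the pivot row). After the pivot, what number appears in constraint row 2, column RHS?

82/5

Ratio test on column a — row 1: (21/2)/(3/4) = 14; row 2: entry -11/4 ≤ 0; row 3: (9/2)/(5/4) = 18/5. Minimum is 18/5 at row 3 (c leaves); pivot element 5/4.
Divide row 3 by 5/4; eliminate column a from the other rows.
Row 2 update in column RHS: 13/2 − (-11/4)·(18/5) = 82/5.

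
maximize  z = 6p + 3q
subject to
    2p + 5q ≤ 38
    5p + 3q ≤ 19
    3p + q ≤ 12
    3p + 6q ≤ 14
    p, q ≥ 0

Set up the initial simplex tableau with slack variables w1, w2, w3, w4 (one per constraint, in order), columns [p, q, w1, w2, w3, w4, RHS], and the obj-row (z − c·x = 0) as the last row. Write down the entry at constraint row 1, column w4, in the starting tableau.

0

Slack w4 belongs to constraint 4; its column is the unit vector e_4, so the entry in row 1 is 0.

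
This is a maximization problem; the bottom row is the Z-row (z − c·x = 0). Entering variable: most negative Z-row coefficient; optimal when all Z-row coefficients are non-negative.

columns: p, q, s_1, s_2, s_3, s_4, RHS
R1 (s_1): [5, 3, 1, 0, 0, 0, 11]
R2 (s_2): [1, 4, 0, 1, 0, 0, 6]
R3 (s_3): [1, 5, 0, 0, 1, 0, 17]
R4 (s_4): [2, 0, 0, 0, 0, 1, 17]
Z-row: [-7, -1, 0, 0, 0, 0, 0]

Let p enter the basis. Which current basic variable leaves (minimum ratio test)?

s_1

Column p entries and ratios — s_1: 11/5 = 11/5; s_2: 6/1 = 6; s_3: 17/1 = 17; s_4: 17/2 = 17/2.
Smallest ratio is 11/5 in the row of s_1, so s_1 leaves.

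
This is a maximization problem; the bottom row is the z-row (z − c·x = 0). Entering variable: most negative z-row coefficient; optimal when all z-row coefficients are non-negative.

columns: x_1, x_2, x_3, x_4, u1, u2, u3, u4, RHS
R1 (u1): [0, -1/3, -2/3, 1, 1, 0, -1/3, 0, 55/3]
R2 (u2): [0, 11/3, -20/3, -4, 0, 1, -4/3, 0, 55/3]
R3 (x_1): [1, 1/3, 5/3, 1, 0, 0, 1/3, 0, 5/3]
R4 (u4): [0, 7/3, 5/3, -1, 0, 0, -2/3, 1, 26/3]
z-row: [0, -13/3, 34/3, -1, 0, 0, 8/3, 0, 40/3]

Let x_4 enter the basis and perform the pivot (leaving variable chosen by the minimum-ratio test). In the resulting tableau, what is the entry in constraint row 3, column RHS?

Ratio test on column x_4 — row 1: (55/3)/1 = 55/3; row 2: entry -4 ≤ 0; row 3: (5/3)/1 = 5/3; row 4: entry -1 ≤ 0. Minimum is 5/3 at row 3 (x_1 leaves); pivot element 1.
Divide row 3 by 1; eliminate column x_4 from the other rows.
In the new row 3, the RHS entry is the old entry divided by the pivot: (5/3)/1 = 5/3.

5/3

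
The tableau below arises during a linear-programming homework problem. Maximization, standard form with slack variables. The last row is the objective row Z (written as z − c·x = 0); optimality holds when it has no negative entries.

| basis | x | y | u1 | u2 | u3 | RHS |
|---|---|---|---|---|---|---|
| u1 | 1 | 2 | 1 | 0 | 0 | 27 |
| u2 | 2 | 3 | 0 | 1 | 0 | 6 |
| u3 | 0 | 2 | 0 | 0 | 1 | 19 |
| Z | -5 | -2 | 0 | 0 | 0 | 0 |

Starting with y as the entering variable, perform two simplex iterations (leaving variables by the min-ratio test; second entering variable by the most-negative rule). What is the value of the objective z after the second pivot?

Ratio test on column y — row 1: 27/2 = 27/2; row 2: 6/3 = 2; row 3: 19/2 = 19/2. Minimum is 2 at row 2 (u2 leaves); pivot element 3.
Pivot on row 2; the Z-row RHS becomes 0 − (-2)·2 = 4.
Next entering variable (most negative Z-row entry -11/3): x.
Ratio test on column x — row 1: entry -1/3 ≤ 0; row 2: 2/(2/3) = 3; row 3: entry -4/3 ≤ 0. Minimum is 3 at row 2 (y leaves); pivot element 2/3.
After the second pivot the Z-row RHS is 4 − (-11/3)·3 = 15.

15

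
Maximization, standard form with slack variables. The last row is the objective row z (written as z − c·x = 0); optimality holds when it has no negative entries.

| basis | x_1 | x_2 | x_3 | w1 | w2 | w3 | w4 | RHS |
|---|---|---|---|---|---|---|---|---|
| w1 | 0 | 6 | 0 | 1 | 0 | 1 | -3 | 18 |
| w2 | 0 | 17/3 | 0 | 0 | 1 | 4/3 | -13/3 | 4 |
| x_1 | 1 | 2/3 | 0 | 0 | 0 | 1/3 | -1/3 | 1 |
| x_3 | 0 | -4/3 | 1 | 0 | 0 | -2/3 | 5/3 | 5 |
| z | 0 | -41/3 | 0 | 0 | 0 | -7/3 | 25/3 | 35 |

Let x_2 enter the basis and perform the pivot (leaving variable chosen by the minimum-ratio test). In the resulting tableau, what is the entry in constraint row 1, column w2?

Ratio test on column x_2 — row 1: 18/6 = 3; row 2: 4/(17/3) = 12/17; row 3: 1/(2/3) = 3/2; row 4: entry -4/3 ≤ 0. Minimum is 12/17 at row 2 (w2 leaves); pivot element 17/3.
Divide row 2 by 17/3; eliminate column x_2 from the other rows.
Row 1 update in column w2: 0 − 6·(3/17) = -18/17.

-18/17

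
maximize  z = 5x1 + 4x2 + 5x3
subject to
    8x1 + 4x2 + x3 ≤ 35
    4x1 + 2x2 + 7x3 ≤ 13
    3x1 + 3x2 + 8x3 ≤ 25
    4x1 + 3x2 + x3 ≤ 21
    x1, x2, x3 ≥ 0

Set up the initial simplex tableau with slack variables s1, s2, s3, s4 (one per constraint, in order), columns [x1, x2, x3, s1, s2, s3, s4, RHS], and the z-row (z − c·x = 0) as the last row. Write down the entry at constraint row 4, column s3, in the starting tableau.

0

Slack s3 belongs to constraint 3; its column is the unit vector e_3, so the entry in row 4 is 0.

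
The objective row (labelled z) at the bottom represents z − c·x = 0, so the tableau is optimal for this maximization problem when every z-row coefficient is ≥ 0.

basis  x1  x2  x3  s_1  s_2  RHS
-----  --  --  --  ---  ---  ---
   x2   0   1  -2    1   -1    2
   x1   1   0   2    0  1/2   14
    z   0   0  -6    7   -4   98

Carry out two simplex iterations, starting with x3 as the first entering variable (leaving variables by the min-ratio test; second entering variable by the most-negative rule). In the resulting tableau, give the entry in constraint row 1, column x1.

Ratio test on column x3 — row 1: entry -2 ≤ 0; row 2: 14/2 = 7. Minimum is 7 at row 2 (x1 leaves); pivot element 2.
Divide row 2 by 2; eliminate column x3 from the other rows.
Second iteration: most negative z-row entry is -5/2 in column s_2, so s_2 enters.
Ratio test on column s_2 — row 1: entry -1/2 ≤ 0; row 2: 7/(1/4) = 28. Minimum is 28 at row 2 (x3 leaves); pivot element 1/4.
Divide row 2 by 1/4; eliminate column s_2 from the other rows.
After both pivots, the entry at constraint row 1, column x1 is 2.

2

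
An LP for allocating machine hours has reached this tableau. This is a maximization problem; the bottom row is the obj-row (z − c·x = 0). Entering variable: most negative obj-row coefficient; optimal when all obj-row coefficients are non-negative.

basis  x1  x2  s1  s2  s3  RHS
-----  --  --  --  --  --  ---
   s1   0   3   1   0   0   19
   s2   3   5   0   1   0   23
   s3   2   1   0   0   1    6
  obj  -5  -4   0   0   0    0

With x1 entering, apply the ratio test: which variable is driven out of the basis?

s3

Column x1 entries and ratios — s1: 0 ≤ 0, skip; s2: 23/3 = 23/3; s3: 6/2 = 3.
Smallest ratio is 3 in the row of s3, so s3 leaves.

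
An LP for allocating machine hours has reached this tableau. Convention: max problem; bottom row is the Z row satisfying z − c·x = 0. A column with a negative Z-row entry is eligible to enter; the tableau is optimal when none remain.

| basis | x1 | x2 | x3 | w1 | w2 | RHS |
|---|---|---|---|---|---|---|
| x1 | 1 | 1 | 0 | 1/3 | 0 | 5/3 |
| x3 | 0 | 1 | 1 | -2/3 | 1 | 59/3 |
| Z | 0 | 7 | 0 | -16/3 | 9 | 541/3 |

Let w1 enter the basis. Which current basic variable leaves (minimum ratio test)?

x1

Column w1 entries and ratios — x1: (5/3)/(1/3) = 5; x3: -2/3 ≤ 0, skip.
Smallest ratio is 5 in the row of x1, so x1 leaves.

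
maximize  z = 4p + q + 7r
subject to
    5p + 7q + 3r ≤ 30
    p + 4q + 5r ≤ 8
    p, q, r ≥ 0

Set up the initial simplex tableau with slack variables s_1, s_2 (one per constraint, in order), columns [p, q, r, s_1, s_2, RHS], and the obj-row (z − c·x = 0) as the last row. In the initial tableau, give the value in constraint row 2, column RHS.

8

The RHS of constraint 2 is b_2 = 8.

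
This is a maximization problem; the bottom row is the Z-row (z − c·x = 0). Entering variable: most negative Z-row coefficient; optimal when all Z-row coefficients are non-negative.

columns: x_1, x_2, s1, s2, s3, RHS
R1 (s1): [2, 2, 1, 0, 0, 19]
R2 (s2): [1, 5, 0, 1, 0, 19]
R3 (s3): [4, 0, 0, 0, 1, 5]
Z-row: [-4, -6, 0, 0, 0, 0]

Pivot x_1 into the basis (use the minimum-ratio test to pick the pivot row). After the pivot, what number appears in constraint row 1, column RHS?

Ratio test on column x_1 — row 1: 19/2 = 19/2; row 2: 19/1 = 19; row 3: 5/4 = 5/4. Minimum is 5/4 at row 3 (s3 leaves); pivot element 4.
Divide row 3 by 4; eliminate column x_1 from the other rows.
Row 1 update in column RHS: 19 − 2·(5/4) = 33/2.

33/2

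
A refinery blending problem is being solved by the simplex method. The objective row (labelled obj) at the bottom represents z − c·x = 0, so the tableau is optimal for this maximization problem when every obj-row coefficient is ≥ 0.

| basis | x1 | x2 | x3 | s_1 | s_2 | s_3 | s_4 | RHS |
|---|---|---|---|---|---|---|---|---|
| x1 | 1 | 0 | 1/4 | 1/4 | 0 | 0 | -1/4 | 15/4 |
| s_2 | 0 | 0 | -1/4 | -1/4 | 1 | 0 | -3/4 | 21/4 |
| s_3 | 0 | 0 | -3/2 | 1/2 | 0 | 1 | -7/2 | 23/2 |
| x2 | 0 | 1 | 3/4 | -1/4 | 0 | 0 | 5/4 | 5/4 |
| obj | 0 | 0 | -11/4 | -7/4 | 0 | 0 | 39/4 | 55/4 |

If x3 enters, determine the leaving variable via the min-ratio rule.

x2

Column x3 entries and ratios — x1: (15/4)/(1/4) = 15; s_2: -1/4 ≤ 0, skip; s_3: -3/2 ≤ 0, skip; x2: (5/4)/(3/4) = 5/3.
Smallest ratio is 5/3 in the row of x2, so x2 leaves.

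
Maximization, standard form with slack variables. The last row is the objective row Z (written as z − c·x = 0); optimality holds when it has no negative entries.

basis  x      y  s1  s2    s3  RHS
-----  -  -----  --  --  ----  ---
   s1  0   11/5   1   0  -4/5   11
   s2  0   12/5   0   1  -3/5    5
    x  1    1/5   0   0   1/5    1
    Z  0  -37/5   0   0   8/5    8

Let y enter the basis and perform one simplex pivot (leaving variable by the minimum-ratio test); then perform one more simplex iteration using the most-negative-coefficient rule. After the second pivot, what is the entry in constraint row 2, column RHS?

Ratio test on column y — row 1: 11/(11/5) = 5; row 2: 5/(12/5) = 25/12; row 3: 1/(1/5) = 5. Minimum is 25/12 at row 2 (s2 leaves); pivot element 12/5.
Divide row 2 by 12/5; eliminate column y from the other rows.
Second iteration: most negative Z-row entry is -1/4 in column s3, so s3 enters.
Ratio test on column s3 — row 1: entry -1/4 ≤ 0; row 2: entry -1/4 ≤ 0; row 3: (7/12)/(1/4) = 7/3. Minimum is 7/3 at row 3 (x leaves); pivot element 1/4.
Divide row 3 by 1/4; eliminate column s3 from the other rows.
After both pivots, the entry at constraint row 2, column RHS is 8/3.

8/3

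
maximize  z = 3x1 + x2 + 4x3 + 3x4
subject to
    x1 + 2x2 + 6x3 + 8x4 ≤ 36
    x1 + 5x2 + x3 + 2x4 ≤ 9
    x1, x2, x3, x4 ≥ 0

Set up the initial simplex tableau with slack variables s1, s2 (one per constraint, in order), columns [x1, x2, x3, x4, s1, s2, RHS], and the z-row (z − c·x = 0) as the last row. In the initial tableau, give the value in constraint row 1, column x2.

2

Constraint 1 has coefficient 2 on x2.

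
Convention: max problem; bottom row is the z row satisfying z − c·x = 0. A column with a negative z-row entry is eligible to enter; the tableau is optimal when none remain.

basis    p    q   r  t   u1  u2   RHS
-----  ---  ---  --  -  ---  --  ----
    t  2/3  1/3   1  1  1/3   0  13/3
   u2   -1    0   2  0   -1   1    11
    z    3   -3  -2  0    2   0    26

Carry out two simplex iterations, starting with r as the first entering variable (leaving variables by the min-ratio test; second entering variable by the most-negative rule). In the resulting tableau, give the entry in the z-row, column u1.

Ratio test on column r — row 1: (13/3)/1 = 13/3; row 2: 11/2 = 11/2. Minimum is 13/3 at row 1 (t leaves); pivot element 1.
Divide row 1 by 1; eliminate column r from the other rows.
Second iteration: most negative z-row entry is -7/3 in column q, so q enters.
Ratio test on column q — row 1: (13/3)/(1/3) = 13; row 2: entry -2/3 ≤ 0. Minimum is 13 at row 1 (r leaves); pivot element 1/3.
Divide row 1 by 1/3; eliminate column q from the other rows.
After both pivots, the entry at the z-row, column u1 is 5.

5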